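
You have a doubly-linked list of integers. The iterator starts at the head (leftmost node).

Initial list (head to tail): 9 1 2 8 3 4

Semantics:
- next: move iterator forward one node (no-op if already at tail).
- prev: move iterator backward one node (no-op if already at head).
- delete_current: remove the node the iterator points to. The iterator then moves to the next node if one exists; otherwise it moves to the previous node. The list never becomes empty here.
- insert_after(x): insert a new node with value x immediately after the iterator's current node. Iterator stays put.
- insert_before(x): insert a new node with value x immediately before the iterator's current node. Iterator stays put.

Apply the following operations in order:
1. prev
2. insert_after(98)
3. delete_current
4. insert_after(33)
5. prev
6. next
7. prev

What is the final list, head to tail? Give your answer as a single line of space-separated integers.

Answer: 98 33 1 2 8 3 4

Derivation:
After 1 (prev): list=[9, 1, 2, 8, 3, 4] cursor@9
After 2 (insert_after(98)): list=[9, 98, 1, 2, 8, 3, 4] cursor@9
After 3 (delete_current): list=[98, 1, 2, 8, 3, 4] cursor@98
After 4 (insert_after(33)): list=[98, 33, 1, 2, 8, 3, 4] cursor@98
After 5 (prev): list=[98, 33, 1, 2, 8, 3, 4] cursor@98
After 6 (next): list=[98, 33, 1, 2, 8, 3, 4] cursor@33
After 7 (prev): list=[98, 33, 1, 2, 8, 3, 4] cursor@98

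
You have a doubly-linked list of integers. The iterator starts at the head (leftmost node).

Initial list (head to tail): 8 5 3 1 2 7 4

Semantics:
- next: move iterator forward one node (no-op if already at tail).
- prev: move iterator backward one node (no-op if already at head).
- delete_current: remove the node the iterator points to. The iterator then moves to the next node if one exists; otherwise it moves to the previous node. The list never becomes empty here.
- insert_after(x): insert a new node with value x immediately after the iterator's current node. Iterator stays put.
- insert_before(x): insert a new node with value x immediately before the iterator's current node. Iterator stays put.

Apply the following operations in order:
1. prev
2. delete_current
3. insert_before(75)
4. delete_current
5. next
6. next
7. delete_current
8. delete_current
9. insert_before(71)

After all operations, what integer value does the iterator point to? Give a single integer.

After 1 (prev): list=[8, 5, 3, 1, 2, 7, 4] cursor@8
After 2 (delete_current): list=[5, 3, 1, 2, 7, 4] cursor@5
After 3 (insert_before(75)): list=[75, 5, 3, 1, 2, 7, 4] cursor@5
After 4 (delete_current): list=[75, 3, 1, 2, 7, 4] cursor@3
After 5 (next): list=[75, 3, 1, 2, 7, 4] cursor@1
After 6 (next): list=[75, 3, 1, 2, 7, 4] cursor@2
After 7 (delete_current): list=[75, 3, 1, 7, 4] cursor@7
After 8 (delete_current): list=[75, 3, 1, 4] cursor@4
After 9 (insert_before(71)): list=[75, 3, 1, 71, 4] cursor@4

Answer: 4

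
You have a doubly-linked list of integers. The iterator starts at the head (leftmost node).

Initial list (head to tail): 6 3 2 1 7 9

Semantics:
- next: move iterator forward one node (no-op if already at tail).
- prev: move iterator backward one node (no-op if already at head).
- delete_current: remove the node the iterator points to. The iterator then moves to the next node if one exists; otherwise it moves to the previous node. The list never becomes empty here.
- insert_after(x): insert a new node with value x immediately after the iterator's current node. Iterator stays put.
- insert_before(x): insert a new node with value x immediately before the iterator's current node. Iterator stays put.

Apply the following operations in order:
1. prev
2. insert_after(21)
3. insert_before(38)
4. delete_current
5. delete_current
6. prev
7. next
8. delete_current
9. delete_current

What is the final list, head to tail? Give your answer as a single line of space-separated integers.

After 1 (prev): list=[6, 3, 2, 1, 7, 9] cursor@6
After 2 (insert_after(21)): list=[6, 21, 3, 2, 1, 7, 9] cursor@6
After 3 (insert_before(38)): list=[38, 6, 21, 3, 2, 1, 7, 9] cursor@6
After 4 (delete_current): list=[38, 21, 3, 2, 1, 7, 9] cursor@21
After 5 (delete_current): list=[38, 3, 2, 1, 7, 9] cursor@3
After 6 (prev): list=[38, 3, 2, 1, 7, 9] cursor@38
After 7 (next): list=[38, 3, 2, 1, 7, 9] cursor@3
After 8 (delete_current): list=[38, 2, 1, 7, 9] cursor@2
After 9 (delete_current): list=[38, 1, 7, 9] cursor@1

Answer: 38 1 7 9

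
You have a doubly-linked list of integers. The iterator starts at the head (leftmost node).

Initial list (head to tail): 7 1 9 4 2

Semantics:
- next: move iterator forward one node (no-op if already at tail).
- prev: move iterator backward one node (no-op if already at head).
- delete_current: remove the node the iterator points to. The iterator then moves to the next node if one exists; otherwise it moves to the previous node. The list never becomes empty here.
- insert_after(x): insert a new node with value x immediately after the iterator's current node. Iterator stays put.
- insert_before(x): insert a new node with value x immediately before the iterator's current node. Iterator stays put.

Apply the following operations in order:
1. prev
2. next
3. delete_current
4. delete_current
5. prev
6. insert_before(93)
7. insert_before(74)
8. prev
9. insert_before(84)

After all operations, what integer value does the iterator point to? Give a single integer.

After 1 (prev): list=[7, 1, 9, 4, 2] cursor@7
After 2 (next): list=[7, 1, 9, 4, 2] cursor@1
After 3 (delete_current): list=[7, 9, 4, 2] cursor@9
After 4 (delete_current): list=[7, 4, 2] cursor@4
After 5 (prev): list=[7, 4, 2] cursor@7
After 6 (insert_before(93)): list=[93, 7, 4, 2] cursor@7
After 7 (insert_before(74)): list=[93, 74, 7, 4, 2] cursor@7
After 8 (prev): list=[93, 74, 7, 4, 2] cursor@74
After 9 (insert_before(84)): list=[93, 84, 74, 7, 4, 2] cursor@74

Answer: 74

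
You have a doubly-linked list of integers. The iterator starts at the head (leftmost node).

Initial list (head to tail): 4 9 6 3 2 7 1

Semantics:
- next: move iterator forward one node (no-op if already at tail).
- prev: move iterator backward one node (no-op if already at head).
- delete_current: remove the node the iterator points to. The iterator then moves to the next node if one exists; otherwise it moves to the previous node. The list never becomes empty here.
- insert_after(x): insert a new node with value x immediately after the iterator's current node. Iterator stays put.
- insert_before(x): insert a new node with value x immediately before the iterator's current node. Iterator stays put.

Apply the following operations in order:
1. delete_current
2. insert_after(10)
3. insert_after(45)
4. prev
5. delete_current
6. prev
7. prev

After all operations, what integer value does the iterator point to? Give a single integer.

Answer: 45

Derivation:
After 1 (delete_current): list=[9, 6, 3, 2, 7, 1] cursor@9
After 2 (insert_after(10)): list=[9, 10, 6, 3, 2, 7, 1] cursor@9
After 3 (insert_after(45)): list=[9, 45, 10, 6, 3, 2, 7, 1] cursor@9
After 4 (prev): list=[9, 45, 10, 6, 3, 2, 7, 1] cursor@9
After 5 (delete_current): list=[45, 10, 6, 3, 2, 7, 1] cursor@45
After 6 (prev): list=[45, 10, 6, 3, 2, 7, 1] cursor@45
After 7 (prev): list=[45, 10, 6, 3, 2, 7, 1] cursor@45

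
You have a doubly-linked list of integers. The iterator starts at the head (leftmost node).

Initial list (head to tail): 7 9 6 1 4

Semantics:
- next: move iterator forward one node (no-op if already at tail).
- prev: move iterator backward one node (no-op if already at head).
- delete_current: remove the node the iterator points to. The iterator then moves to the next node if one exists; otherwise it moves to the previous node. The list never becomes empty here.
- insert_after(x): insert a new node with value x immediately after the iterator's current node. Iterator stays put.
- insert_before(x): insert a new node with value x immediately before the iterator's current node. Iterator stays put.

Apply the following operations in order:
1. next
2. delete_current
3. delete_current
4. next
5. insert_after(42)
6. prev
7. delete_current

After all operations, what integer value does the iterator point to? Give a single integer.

Answer: 4

Derivation:
After 1 (next): list=[7, 9, 6, 1, 4] cursor@9
After 2 (delete_current): list=[7, 6, 1, 4] cursor@6
After 3 (delete_current): list=[7, 1, 4] cursor@1
After 4 (next): list=[7, 1, 4] cursor@4
After 5 (insert_after(42)): list=[7, 1, 4, 42] cursor@4
After 6 (prev): list=[7, 1, 4, 42] cursor@1
After 7 (delete_current): list=[7, 4, 42] cursor@4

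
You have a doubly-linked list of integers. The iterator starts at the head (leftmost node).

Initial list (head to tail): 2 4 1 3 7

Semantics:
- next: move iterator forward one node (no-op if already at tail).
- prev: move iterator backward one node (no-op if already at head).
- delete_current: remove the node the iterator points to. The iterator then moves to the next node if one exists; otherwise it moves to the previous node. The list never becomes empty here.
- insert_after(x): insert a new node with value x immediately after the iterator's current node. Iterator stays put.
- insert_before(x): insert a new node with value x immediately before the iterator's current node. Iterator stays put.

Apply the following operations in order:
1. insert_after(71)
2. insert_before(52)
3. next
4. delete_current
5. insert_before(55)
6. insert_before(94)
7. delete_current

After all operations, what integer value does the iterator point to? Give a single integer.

After 1 (insert_after(71)): list=[2, 71, 4, 1, 3, 7] cursor@2
After 2 (insert_before(52)): list=[52, 2, 71, 4, 1, 3, 7] cursor@2
After 3 (next): list=[52, 2, 71, 4, 1, 3, 7] cursor@71
After 4 (delete_current): list=[52, 2, 4, 1, 3, 7] cursor@4
After 5 (insert_before(55)): list=[52, 2, 55, 4, 1, 3, 7] cursor@4
After 6 (insert_before(94)): list=[52, 2, 55, 94, 4, 1, 3, 7] cursor@4
After 7 (delete_current): list=[52, 2, 55, 94, 1, 3, 7] cursor@1

Answer: 1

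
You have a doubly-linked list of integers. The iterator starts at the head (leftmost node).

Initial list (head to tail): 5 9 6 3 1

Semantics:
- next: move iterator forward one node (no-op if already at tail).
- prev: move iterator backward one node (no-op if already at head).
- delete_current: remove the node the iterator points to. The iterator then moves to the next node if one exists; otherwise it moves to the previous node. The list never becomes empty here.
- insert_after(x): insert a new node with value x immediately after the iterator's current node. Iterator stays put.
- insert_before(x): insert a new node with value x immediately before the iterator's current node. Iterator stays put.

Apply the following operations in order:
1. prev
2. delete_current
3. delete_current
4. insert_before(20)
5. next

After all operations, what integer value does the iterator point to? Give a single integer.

Answer: 3

Derivation:
After 1 (prev): list=[5, 9, 6, 3, 1] cursor@5
After 2 (delete_current): list=[9, 6, 3, 1] cursor@9
After 3 (delete_current): list=[6, 3, 1] cursor@6
After 4 (insert_before(20)): list=[20, 6, 3, 1] cursor@6
After 5 (next): list=[20, 6, 3, 1] cursor@3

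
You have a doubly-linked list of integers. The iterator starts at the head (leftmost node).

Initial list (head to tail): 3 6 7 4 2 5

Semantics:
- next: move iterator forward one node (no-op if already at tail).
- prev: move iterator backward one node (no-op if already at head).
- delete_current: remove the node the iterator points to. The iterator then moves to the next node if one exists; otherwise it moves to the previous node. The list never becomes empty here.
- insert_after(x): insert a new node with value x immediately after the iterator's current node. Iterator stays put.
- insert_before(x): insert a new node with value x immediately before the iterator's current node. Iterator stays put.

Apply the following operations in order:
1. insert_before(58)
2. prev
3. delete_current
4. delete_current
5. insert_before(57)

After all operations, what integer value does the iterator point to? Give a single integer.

After 1 (insert_before(58)): list=[58, 3, 6, 7, 4, 2, 5] cursor@3
After 2 (prev): list=[58, 3, 6, 7, 4, 2, 5] cursor@58
After 3 (delete_current): list=[3, 6, 7, 4, 2, 5] cursor@3
After 4 (delete_current): list=[6, 7, 4, 2, 5] cursor@6
After 5 (insert_before(57)): list=[57, 6, 7, 4, 2, 5] cursor@6

Answer: 6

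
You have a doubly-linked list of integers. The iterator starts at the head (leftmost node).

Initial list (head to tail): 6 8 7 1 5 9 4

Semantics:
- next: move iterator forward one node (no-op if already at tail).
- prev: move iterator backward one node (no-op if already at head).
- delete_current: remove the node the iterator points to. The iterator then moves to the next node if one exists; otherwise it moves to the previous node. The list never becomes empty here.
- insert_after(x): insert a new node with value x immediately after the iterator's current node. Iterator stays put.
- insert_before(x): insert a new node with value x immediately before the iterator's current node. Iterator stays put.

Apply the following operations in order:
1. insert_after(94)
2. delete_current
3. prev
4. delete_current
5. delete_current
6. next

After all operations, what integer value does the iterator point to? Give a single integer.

After 1 (insert_after(94)): list=[6, 94, 8, 7, 1, 5, 9, 4] cursor@6
After 2 (delete_current): list=[94, 8, 7, 1, 5, 9, 4] cursor@94
After 3 (prev): list=[94, 8, 7, 1, 5, 9, 4] cursor@94
After 4 (delete_current): list=[8, 7, 1, 5, 9, 4] cursor@8
After 5 (delete_current): list=[7, 1, 5, 9, 4] cursor@7
After 6 (next): list=[7, 1, 5, 9, 4] cursor@1

Answer: 1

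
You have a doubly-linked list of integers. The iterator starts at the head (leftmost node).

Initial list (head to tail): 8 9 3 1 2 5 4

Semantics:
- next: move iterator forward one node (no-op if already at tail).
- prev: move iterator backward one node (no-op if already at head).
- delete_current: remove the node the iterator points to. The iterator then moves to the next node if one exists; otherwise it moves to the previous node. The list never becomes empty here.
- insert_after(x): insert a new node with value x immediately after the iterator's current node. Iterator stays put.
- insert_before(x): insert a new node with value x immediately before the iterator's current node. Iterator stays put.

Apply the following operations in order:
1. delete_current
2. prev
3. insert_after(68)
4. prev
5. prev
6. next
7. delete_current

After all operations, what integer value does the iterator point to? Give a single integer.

After 1 (delete_current): list=[9, 3, 1, 2, 5, 4] cursor@9
After 2 (prev): list=[9, 3, 1, 2, 5, 4] cursor@9
After 3 (insert_after(68)): list=[9, 68, 3, 1, 2, 5, 4] cursor@9
After 4 (prev): list=[9, 68, 3, 1, 2, 5, 4] cursor@9
After 5 (prev): list=[9, 68, 3, 1, 2, 5, 4] cursor@9
After 6 (next): list=[9, 68, 3, 1, 2, 5, 4] cursor@68
After 7 (delete_current): list=[9, 3, 1, 2, 5, 4] cursor@3

Answer: 3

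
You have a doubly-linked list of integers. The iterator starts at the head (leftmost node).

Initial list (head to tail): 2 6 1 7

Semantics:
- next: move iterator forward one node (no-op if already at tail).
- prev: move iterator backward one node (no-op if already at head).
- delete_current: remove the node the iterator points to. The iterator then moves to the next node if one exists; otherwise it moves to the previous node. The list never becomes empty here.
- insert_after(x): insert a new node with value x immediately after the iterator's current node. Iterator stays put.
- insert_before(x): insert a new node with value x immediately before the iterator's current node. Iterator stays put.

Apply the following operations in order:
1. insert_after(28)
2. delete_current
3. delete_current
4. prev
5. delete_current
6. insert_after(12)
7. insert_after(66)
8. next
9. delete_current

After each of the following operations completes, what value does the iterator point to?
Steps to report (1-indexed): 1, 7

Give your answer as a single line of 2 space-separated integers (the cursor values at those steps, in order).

After 1 (insert_after(28)): list=[2, 28, 6, 1, 7] cursor@2
After 2 (delete_current): list=[28, 6, 1, 7] cursor@28
After 3 (delete_current): list=[6, 1, 7] cursor@6
After 4 (prev): list=[6, 1, 7] cursor@6
After 5 (delete_current): list=[1, 7] cursor@1
After 6 (insert_after(12)): list=[1, 12, 7] cursor@1
After 7 (insert_after(66)): list=[1, 66, 12, 7] cursor@1
After 8 (next): list=[1, 66, 12, 7] cursor@66
After 9 (delete_current): list=[1, 12, 7] cursor@12

Answer: 2 1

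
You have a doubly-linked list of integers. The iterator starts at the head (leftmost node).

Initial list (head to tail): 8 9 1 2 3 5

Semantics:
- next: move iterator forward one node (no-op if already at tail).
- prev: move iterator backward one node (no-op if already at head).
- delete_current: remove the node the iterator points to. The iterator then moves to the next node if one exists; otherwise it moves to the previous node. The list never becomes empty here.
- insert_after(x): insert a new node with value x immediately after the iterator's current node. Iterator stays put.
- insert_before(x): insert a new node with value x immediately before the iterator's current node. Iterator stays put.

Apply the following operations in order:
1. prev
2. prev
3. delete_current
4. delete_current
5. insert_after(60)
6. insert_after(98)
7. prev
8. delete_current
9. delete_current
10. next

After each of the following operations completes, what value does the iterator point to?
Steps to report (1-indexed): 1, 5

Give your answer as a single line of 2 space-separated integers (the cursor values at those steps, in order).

Answer: 8 1

Derivation:
After 1 (prev): list=[8, 9, 1, 2, 3, 5] cursor@8
After 2 (prev): list=[8, 9, 1, 2, 3, 5] cursor@8
After 3 (delete_current): list=[9, 1, 2, 3, 5] cursor@9
After 4 (delete_current): list=[1, 2, 3, 5] cursor@1
After 5 (insert_after(60)): list=[1, 60, 2, 3, 5] cursor@1
After 6 (insert_after(98)): list=[1, 98, 60, 2, 3, 5] cursor@1
After 7 (prev): list=[1, 98, 60, 2, 3, 5] cursor@1
After 8 (delete_current): list=[98, 60, 2, 3, 5] cursor@98
After 9 (delete_current): list=[60, 2, 3, 5] cursor@60
After 10 (next): list=[60, 2, 3, 5] cursor@2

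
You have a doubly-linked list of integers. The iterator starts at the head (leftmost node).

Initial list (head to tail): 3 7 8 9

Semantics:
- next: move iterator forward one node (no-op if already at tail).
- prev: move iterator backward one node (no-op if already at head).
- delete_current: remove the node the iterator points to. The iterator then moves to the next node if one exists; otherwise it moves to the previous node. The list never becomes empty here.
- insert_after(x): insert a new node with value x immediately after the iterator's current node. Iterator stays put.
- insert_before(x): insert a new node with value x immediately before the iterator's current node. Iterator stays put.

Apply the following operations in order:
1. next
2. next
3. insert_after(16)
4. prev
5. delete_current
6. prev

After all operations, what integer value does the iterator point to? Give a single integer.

After 1 (next): list=[3, 7, 8, 9] cursor@7
After 2 (next): list=[3, 7, 8, 9] cursor@8
After 3 (insert_after(16)): list=[3, 7, 8, 16, 9] cursor@8
After 4 (prev): list=[3, 7, 8, 16, 9] cursor@7
After 5 (delete_current): list=[3, 8, 16, 9] cursor@8
After 6 (prev): list=[3, 8, 16, 9] cursor@3

Answer: 3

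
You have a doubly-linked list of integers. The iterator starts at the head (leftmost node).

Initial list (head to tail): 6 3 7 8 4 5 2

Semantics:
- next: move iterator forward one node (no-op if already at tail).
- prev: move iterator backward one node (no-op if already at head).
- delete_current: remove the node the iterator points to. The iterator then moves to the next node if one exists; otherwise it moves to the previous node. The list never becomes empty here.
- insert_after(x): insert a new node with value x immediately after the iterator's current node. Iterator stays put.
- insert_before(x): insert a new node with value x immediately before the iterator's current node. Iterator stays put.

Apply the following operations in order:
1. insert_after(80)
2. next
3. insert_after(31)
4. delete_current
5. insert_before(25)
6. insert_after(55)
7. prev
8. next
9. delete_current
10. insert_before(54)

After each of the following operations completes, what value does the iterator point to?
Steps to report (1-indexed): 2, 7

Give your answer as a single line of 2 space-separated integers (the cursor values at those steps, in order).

Answer: 80 25

Derivation:
After 1 (insert_after(80)): list=[6, 80, 3, 7, 8, 4, 5, 2] cursor@6
After 2 (next): list=[6, 80, 3, 7, 8, 4, 5, 2] cursor@80
After 3 (insert_after(31)): list=[6, 80, 31, 3, 7, 8, 4, 5, 2] cursor@80
After 4 (delete_current): list=[6, 31, 3, 7, 8, 4, 5, 2] cursor@31
After 5 (insert_before(25)): list=[6, 25, 31, 3, 7, 8, 4, 5, 2] cursor@31
After 6 (insert_after(55)): list=[6, 25, 31, 55, 3, 7, 8, 4, 5, 2] cursor@31
After 7 (prev): list=[6, 25, 31, 55, 3, 7, 8, 4, 5, 2] cursor@25
After 8 (next): list=[6, 25, 31, 55, 3, 7, 8, 4, 5, 2] cursor@31
After 9 (delete_current): list=[6, 25, 55, 3, 7, 8, 4, 5, 2] cursor@55
After 10 (insert_before(54)): list=[6, 25, 54, 55, 3, 7, 8, 4, 5, 2] cursor@55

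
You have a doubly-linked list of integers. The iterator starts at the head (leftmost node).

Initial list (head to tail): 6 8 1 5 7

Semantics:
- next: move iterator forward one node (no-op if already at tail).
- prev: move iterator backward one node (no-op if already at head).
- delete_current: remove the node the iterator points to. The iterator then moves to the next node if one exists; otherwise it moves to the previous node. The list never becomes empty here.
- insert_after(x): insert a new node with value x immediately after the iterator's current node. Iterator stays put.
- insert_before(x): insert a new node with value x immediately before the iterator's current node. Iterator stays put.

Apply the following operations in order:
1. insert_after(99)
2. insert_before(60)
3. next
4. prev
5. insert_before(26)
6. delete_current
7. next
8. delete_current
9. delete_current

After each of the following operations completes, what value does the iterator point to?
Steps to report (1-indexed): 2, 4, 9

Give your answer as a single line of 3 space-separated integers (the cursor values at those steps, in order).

After 1 (insert_after(99)): list=[6, 99, 8, 1, 5, 7] cursor@6
After 2 (insert_before(60)): list=[60, 6, 99, 8, 1, 5, 7] cursor@6
After 3 (next): list=[60, 6, 99, 8, 1, 5, 7] cursor@99
After 4 (prev): list=[60, 6, 99, 8, 1, 5, 7] cursor@6
After 5 (insert_before(26)): list=[60, 26, 6, 99, 8, 1, 5, 7] cursor@6
After 6 (delete_current): list=[60, 26, 99, 8, 1, 5, 7] cursor@99
After 7 (next): list=[60, 26, 99, 8, 1, 5, 7] cursor@8
After 8 (delete_current): list=[60, 26, 99, 1, 5, 7] cursor@1
After 9 (delete_current): list=[60, 26, 99, 5, 7] cursor@5

Answer: 6 6 5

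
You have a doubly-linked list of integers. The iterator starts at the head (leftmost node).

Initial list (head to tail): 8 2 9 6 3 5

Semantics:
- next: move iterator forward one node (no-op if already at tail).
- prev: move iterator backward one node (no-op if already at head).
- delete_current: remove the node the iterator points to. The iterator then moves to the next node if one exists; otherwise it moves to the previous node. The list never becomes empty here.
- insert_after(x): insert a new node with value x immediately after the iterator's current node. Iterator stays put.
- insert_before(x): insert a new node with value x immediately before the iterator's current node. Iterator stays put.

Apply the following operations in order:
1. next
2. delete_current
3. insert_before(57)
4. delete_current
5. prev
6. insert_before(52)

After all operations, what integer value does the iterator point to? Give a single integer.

Answer: 57

Derivation:
After 1 (next): list=[8, 2, 9, 6, 3, 5] cursor@2
After 2 (delete_current): list=[8, 9, 6, 3, 5] cursor@9
After 3 (insert_before(57)): list=[8, 57, 9, 6, 3, 5] cursor@9
After 4 (delete_current): list=[8, 57, 6, 3, 5] cursor@6
After 5 (prev): list=[8, 57, 6, 3, 5] cursor@57
After 6 (insert_before(52)): list=[8, 52, 57, 6, 3, 5] cursor@57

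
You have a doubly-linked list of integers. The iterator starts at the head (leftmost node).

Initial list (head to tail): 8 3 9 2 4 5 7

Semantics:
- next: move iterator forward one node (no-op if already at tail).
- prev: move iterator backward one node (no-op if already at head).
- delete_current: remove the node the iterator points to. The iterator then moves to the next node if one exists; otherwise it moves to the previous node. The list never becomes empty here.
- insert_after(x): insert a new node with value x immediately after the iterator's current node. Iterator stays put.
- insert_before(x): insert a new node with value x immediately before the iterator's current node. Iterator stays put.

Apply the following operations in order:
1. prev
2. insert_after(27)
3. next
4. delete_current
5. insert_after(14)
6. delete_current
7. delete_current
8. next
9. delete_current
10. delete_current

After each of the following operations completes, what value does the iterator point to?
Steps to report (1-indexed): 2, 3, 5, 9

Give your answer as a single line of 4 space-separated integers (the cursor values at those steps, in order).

Answer: 8 27 3 4

Derivation:
After 1 (prev): list=[8, 3, 9, 2, 4, 5, 7] cursor@8
After 2 (insert_after(27)): list=[8, 27, 3, 9, 2, 4, 5, 7] cursor@8
After 3 (next): list=[8, 27, 3, 9, 2, 4, 5, 7] cursor@27
After 4 (delete_current): list=[8, 3, 9, 2, 4, 5, 7] cursor@3
After 5 (insert_after(14)): list=[8, 3, 14, 9, 2, 4, 5, 7] cursor@3
After 6 (delete_current): list=[8, 14, 9, 2, 4, 5, 7] cursor@14
After 7 (delete_current): list=[8, 9, 2, 4, 5, 7] cursor@9
After 8 (next): list=[8, 9, 2, 4, 5, 7] cursor@2
After 9 (delete_current): list=[8, 9, 4, 5, 7] cursor@4
After 10 (delete_current): list=[8, 9, 5, 7] cursor@5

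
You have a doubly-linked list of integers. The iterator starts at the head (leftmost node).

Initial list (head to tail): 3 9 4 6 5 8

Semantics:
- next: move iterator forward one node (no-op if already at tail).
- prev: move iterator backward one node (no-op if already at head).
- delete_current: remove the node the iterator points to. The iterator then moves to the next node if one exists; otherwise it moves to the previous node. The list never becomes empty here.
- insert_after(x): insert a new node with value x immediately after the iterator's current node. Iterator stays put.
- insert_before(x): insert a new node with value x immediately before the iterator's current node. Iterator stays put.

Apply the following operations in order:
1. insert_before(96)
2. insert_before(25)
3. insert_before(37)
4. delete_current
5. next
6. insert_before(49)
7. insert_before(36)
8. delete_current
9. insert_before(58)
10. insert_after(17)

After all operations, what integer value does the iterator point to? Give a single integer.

Answer: 6

Derivation:
After 1 (insert_before(96)): list=[96, 3, 9, 4, 6, 5, 8] cursor@3
After 2 (insert_before(25)): list=[96, 25, 3, 9, 4, 6, 5, 8] cursor@3
After 3 (insert_before(37)): list=[96, 25, 37, 3, 9, 4, 6, 5, 8] cursor@3
After 4 (delete_current): list=[96, 25, 37, 9, 4, 6, 5, 8] cursor@9
After 5 (next): list=[96, 25, 37, 9, 4, 6, 5, 8] cursor@4
After 6 (insert_before(49)): list=[96, 25, 37, 9, 49, 4, 6, 5, 8] cursor@4
After 7 (insert_before(36)): list=[96, 25, 37, 9, 49, 36, 4, 6, 5, 8] cursor@4
After 8 (delete_current): list=[96, 25, 37, 9, 49, 36, 6, 5, 8] cursor@6
After 9 (insert_before(58)): list=[96, 25, 37, 9, 49, 36, 58, 6, 5, 8] cursor@6
After 10 (insert_after(17)): list=[96, 25, 37, 9, 49, 36, 58, 6, 17, 5, 8] cursor@6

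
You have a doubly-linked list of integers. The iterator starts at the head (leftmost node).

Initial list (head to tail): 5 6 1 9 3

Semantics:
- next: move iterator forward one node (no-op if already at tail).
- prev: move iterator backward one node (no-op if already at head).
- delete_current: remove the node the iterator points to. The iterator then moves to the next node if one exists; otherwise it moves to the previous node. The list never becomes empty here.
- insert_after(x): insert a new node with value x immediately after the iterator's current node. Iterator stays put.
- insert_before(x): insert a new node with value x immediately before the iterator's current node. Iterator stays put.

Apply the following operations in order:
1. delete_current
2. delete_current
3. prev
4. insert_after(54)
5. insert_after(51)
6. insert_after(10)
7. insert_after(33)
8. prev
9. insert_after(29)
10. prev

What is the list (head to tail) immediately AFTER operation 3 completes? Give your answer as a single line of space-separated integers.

After 1 (delete_current): list=[6, 1, 9, 3] cursor@6
After 2 (delete_current): list=[1, 9, 3] cursor@1
After 3 (prev): list=[1, 9, 3] cursor@1

Answer: 1 9 3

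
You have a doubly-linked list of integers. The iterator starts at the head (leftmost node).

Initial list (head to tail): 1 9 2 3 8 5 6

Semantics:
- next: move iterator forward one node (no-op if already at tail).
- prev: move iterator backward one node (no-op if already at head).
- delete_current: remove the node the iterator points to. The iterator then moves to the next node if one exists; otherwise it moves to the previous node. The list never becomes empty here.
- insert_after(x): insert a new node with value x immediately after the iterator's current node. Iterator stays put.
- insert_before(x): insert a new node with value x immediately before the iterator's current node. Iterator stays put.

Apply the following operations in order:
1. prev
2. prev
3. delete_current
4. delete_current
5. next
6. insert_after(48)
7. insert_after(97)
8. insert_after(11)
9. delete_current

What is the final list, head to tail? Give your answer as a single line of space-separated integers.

Answer: 2 11 97 48 8 5 6

Derivation:
After 1 (prev): list=[1, 9, 2, 3, 8, 5, 6] cursor@1
After 2 (prev): list=[1, 9, 2, 3, 8, 5, 6] cursor@1
After 3 (delete_current): list=[9, 2, 3, 8, 5, 6] cursor@9
After 4 (delete_current): list=[2, 3, 8, 5, 6] cursor@2
After 5 (next): list=[2, 3, 8, 5, 6] cursor@3
After 6 (insert_after(48)): list=[2, 3, 48, 8, 5, 6] cursor@3
After 7 (insert_after(97)): list=[2, 3, 97, 48, 8, 5, 6] cursor@3
After 8 (insert_after(11)): list=[2, 3, 11, 97, 48, 8, 5, 6] cursor@3
After 9 (delete_current): list=[2, 11, 97, 48, 8, 5, 6] cursor@11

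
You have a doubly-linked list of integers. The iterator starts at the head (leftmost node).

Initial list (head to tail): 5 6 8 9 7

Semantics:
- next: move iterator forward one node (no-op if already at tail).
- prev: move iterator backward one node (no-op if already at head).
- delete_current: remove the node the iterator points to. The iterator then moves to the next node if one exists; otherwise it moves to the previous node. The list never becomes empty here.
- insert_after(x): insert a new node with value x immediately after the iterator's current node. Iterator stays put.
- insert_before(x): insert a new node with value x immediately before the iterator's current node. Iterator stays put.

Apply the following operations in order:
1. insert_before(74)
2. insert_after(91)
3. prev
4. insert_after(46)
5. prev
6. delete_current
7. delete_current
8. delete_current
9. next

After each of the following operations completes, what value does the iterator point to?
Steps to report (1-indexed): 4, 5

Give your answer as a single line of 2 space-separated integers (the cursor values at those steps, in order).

Answer: 74 74

Derivation:
After 1 (insert_before(74)): list=[74, 5, 6, 8, 9, 7] cursor@5
After 2 (insert_after(91)): list=[74, 5, 91, 6, 8, 9, 7] cursor@5
After 3 (prev): list=[74, 5, 91, 6, 8, 9, 7] cursor@74
After 4 (insert_after(46)): list=[74, 46, 5, 91, 6, 8, 9, 7] cursor@74
After 5 (prev): list=[74, 46, 5, 91, 6, 8, 9, 7] cursor@74
After 6 (delete_current): list=[46, 5, 91, 6, 8, 9, 7] cursor@46
After 7 (delete_current): list=[5, 91, 6, 8, 9, 7] cursor@5
After 8 (delete_current): list=[91, 6, 8, 9, 7] cursor@91
After 9 (next): list=[91, 6, 8, 9, 7] cursor@6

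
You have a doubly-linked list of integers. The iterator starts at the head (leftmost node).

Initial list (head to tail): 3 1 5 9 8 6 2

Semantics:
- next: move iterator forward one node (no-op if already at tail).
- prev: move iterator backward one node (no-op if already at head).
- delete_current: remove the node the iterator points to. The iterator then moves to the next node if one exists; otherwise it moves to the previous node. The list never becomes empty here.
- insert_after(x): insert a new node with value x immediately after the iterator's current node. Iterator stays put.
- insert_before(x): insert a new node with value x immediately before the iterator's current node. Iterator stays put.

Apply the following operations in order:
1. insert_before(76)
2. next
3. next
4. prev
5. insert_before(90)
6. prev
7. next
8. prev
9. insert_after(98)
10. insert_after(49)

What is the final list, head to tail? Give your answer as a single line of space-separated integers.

Answer: 76 3 90 49 98 1 5 9 8 6 2

Derivation:
After 1 (insert_before(76)): list=[76, 3, 1, 5, 9, 8, 6, 2] cursor@3
After 2 (next): list=[76, 3, 1, 5, 9, 8, 6, 2] cursor@1
After 3 (next): list=[76, 3, 1, 5, 9, 8, 6, 2] cursor@5
After 4 (prev): list=[76, 3, 1, 5, 9, 8, 6, 2] cursor@1
After 5 (insert_before(90)): list=[76, 3, 90, 1, 5, 9, 8, 6, 2] cursor@1
After 6 (prev): list=[76, 3, 90, 1, 5, 9, 8, 6, 2] cursor@90
After 7 (next): list=[76, 3, 90, 1, 5, 9, 8, 6, 2] cursor@1
After 8 (prev): list=[76, 3, 90, 1, 5, 9, 8, 6, 2] cursor@90
After 9 (insert_after(98)): list=[76, 3, 90, 98, 1, 5, 9, 8, 6, 2] cursor@90
After 10 (insert_after(49)): list=[76, 3, 90, 49, 98, 1, 5, 9, 8, 6, 2] cursor@90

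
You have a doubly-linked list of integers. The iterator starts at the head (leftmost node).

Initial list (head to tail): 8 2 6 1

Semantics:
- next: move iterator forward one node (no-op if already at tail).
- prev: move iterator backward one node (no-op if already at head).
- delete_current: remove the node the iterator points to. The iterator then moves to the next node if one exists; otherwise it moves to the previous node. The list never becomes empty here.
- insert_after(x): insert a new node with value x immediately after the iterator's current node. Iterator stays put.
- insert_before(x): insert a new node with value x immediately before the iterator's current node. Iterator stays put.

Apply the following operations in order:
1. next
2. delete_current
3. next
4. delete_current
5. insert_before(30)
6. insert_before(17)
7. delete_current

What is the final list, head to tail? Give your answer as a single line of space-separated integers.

After 1 (next): list=[8, 2, 6, 1] cursor@2
After 2 (delete_current): list=[8, 6, 1] cursor@6
After 3 (next): list=[8, 6, 1] cursor@1
After 4 (delete_current): list=[8, 6] cursor@6
After 5 (insert_before(30)): list=[8, 30, 6] cursor@6
After 6 (insert_before(17)): list=[8, 30, 17, 6] cursor@6
After 7 (delete_current): list=[8, 30, 17] cursor@17

Answer: 8 30 17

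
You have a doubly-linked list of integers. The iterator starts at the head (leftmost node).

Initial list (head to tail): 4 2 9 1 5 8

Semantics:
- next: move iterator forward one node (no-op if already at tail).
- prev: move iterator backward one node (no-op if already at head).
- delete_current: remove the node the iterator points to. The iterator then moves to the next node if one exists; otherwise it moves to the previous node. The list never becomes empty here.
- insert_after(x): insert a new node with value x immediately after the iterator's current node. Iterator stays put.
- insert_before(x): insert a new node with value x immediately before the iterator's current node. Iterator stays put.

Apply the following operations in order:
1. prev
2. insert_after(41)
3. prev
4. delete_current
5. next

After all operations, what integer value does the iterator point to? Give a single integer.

After 1 (prev): list=[4, 2, 9, 1, 5, 8] cursor@4
After 2 (insert_after(41)): list=[4, 41, 2, 9, 1, 5, 8] cursor@4
After 3 (prev): list=[4, 41, 2, 9, 1, 5, 8] cursor@4
After 4 (delete_current): list=[41, 2, 9, 1, 5, 8] cursor@41
After 5 (next): list=[41, 2, 9, 1, 5, 8] cursor@2

Answer: 2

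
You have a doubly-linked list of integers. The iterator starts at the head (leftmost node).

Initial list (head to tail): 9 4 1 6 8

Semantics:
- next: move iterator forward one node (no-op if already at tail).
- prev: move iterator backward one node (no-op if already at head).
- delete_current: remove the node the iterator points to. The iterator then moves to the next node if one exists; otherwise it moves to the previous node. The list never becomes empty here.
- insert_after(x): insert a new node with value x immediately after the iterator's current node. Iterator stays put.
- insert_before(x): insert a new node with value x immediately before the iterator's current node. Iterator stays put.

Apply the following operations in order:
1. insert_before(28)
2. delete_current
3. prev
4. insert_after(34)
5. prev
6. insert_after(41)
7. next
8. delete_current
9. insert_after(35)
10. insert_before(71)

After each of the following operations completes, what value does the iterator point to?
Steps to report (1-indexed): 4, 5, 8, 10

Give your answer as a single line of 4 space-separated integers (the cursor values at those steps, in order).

After 1 (insert_before(28)): list=[28, 9, 4, 1, 6, 8] cursor@9
After 2 (delete_current): list=[28, 4, 1, 6, 8] cursor@4
After 3 (prev): list=[28, 4, 1, 6, 8] cursor@28
After 4 (insert_after(34)): list=[28, 34, 4, 1, 6, 8] cursor@28
After 5 (prev): list=[28, 34, 4, 1, 6, 8] cursor@28
After 6 (insert_after(41)): list=[28, 41, 34, 4, 1, 6, 8] cursor@28
After 7 (next): list=[28, 41, 34, 4, 1, 6, 8] cursor@41
After 8 (delete_current): list=[28, 34, 4, 1, 6, 8] cursor@34
After 9 (insert_after(35)): list=[28, 34, 35, 4, 1, 6, 8] cursor@34
After 10 (insert_before(71)): list=[28, 71, 34, 35, 4, 1, 6, 8] cursor@34

Answer: 28 28 34 34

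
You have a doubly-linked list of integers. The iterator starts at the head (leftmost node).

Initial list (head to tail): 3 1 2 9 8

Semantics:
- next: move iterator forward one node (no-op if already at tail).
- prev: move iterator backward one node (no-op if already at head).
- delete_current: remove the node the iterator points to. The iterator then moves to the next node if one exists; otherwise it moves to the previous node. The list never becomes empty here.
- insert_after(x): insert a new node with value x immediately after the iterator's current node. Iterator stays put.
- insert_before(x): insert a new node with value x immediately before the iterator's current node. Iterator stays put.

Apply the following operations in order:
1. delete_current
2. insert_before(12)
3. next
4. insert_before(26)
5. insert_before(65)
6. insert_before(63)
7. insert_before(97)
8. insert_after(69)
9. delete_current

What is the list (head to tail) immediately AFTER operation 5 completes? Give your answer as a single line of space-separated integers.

After 1 (delete_current): list=[1, 2, 9, 8] cursor@1
After 2 (insert_before(12)): list=[12, 1, 2, 9, 8] cursor@1
After 3 (next): list=[12, 1, 2, 9, 8] cursor@2
After 4 (insert_before(26)): list=[12, 1, 26, 2, 9, 8] cursor@2
After 5 (insert_before(65)): list=[12, 1, 26, 65, 2, 9, 8] cursor@2

Answer: 12 1 26 65 2 9 8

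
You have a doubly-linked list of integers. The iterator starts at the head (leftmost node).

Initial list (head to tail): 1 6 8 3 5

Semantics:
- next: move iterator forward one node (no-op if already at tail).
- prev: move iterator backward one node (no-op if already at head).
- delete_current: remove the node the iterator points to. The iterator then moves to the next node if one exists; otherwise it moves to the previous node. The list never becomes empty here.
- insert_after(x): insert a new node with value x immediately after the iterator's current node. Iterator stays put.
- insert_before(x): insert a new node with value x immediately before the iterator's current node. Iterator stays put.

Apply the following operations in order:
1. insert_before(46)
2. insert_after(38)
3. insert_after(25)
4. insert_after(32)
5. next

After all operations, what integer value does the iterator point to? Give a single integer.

After 1 (insert_before(46)): list=[46, 1, 6, 8, 3, 5] cursor@1
After 2 (insert_after(38)): list=[46, 1, 38, 6, 8, 3, 5] cursor@1
After 3 (insert_after(25)): list=[46, 1, 25, 38, 6, 8, 3, 5] cursor@1
After 4 (insert_after(32)): list=[46, 1, 32, 25, 38, 6, 8, 3, 5] cursor@1
After 5 (next): list=[46, 1, 32, 25, 38, 6, 8, 3, 5] cursor@32

Answer: 32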